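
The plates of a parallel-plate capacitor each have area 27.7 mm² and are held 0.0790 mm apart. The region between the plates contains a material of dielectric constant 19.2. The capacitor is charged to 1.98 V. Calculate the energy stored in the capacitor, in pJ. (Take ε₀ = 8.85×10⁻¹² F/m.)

U ≈ 117 pJ

A = 27.7 mm² = 2.77×10⁻⁵ m².
C = κε₀A/d = 19.2 × 8.85×10⁻¹² × 2.77×10⁻⁵ / 7.90×10⁻⁵ = 5.96×10⁻¹¹ F.
U = ½CV² = ½ × 5.96×10⁻¹¹ × (1.98)² = 1.17×10⁻¹⁰ J.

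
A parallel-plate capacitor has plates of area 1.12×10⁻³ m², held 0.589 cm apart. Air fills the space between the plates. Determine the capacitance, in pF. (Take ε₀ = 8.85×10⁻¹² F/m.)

C = ε₀A/d = 8.85×10⁻¹² × 1.12×10⁻³ / 5.89×10⁻³ = 1.68×10⁻¹² F.

1.68 pF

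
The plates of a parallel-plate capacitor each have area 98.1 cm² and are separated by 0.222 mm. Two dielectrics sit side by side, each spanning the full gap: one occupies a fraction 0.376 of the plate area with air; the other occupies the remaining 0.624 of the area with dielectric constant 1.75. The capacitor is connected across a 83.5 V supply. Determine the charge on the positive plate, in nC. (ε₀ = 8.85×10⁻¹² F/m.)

47.9 nC

A = 98.1 cm² = 9.81×10⁻³ m².
Side-by-side slabs ⇒ two capacitors in parallel, each spanning the full gap.
C₁ = κ₁ε₀A₁/d = 1.00 × 8.85×10⁻¹² × 3.69×10⁻³ / 2.22×10⁻⁴ = 1.47×10⁻¹⁰ F.
C₂ = κ₂ε₀A₂/d = 1.75 × 8.85×10⁻¹² × 6.12×10⁻³ / 2.22×10⁻⁴ = 4.27×10⁻¹⁰ F.
C = C₁ + C₂ = 5.74×10⁻¹⁰ F.
Q = CV = 5.74×10⁻¹⁰ × 83.5 = 4.79×10⁻⁸ C.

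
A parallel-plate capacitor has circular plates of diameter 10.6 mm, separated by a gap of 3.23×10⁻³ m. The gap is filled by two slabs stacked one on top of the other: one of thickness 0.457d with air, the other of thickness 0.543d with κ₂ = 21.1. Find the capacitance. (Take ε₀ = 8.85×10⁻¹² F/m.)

0.501 pF

A = π(10.6/2 mm)² = 8.82×10⁻⁵ m².
Stacked slabs ⇒ two capacitors in series, each with the full plate area.
C₁ = κ₁ε₀A/d₁ = 1.00 × 8.85×10⁻¹² × 8.82×10⁻⁵ / 1.48×10⁻³ = 5.29×10⁻¹³ F.
C₂ = κ₂ε₀A/d₂ = 21.1 × 8.85×10⁻¹² × 8.82×10⁻⁵ / 1.75×10⁻³ = 9.40×10⁻¹² F.
C = (1/C₁ + 1/C₂)⁻¹ = 5.01×10⁻¹³ F.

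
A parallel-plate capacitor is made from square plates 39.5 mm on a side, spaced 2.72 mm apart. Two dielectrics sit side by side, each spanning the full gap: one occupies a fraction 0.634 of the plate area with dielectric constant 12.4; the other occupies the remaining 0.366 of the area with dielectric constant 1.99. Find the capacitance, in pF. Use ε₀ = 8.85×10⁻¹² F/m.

43.6 pF

A = (39.5 mm)² = 1.56×10⁻³ m².
Side-by-side slabs ⇒ two capacitors in parallel, each spanning the full gap.
C₁ = κ₁ε₀A₁/d = 12.4 × 8.85×10⁻¹² × 9.89×10⁻⁴ / 2.72×10⁻³ = 3.99×10⁻¹¹ F.
C₂ = κ₂ε₀A₂/d = 1.99 × 8.85×10⁻¹² × 5.71×10⁻⁴ / 2.72×10⁻³ = 3.70×10⁻¹² F.
C = C₁ + C₂ = 4.36×10⁻¹¹ F.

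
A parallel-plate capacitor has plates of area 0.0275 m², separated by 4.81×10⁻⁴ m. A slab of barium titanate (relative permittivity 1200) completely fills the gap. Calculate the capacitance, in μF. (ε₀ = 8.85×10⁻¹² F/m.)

C ≈ 0.607 μF

C = κε₀A/d = 1200 × 8.85×10⁻¹² × 2.75×10⁻² / 4.81×10⁻⁴ = 6.07×10⁻⁷ F.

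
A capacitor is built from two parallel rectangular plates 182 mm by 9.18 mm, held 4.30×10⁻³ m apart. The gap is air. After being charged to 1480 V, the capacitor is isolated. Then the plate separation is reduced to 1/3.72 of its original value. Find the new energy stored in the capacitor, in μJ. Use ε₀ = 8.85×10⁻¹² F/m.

U ≈ 1.01 μJ

A = 182 × 9.18 mm² = 1.67×10⁻³ m².
Initially C₁ = ε₀A/d = 8.85×10⁻¹² × 1.67×10⁻³ / 4.30×10⁻³ = 3.44×10⁻¹² F.
U₁ = 3.77×10⁻⁶ J.
Isolated ⇒ Q is held fixed. C₂ = 3.72 C₁ and U = Q²/(2C), so U₂/U₁ = C₁/C₂ = 0.269.
U₂ = 0.269 × 3.77×10⁻⁶ = 1.01×10⁻⁶ J.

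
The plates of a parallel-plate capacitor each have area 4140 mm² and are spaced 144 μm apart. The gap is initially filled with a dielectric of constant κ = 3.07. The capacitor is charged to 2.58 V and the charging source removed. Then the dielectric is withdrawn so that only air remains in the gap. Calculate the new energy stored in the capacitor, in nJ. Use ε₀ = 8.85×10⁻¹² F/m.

A = 4140 mm² = 4.14×10⁻³ m².
Initially C₁ = κε₀A/d = 3.07 × 8.85×10⁻¹² × 4.14×10⁻³ / 1.44×10⁻⁴ = 7.81×10⁻¹⁰ F.
U₁ = 2.60×10⁻⁹ J.
Isolated ⇒ Q is held fixed. C₂ = 0.326 C₁ and U = Q²/(2C), so U₂/U₁ = C₁/C₂ = 3.07.
U₂ = 3.07 × 2.60×10⁻⁹ = 7.98×10⁻⁹ J.

7.98 nJ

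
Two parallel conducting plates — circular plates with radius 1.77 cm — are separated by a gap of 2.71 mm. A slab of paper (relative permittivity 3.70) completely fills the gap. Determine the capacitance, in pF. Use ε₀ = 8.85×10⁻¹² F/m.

A = π(1.77 cm)² = 9.84×10⁻⁴ m².
C = κε₀A/d = 3.70 × 8.85×10⁻¹² × 9.84×10⁻⁴ / 2.71×10⁻³ = 1.19×10⁻¹¹ F.

11.9 pF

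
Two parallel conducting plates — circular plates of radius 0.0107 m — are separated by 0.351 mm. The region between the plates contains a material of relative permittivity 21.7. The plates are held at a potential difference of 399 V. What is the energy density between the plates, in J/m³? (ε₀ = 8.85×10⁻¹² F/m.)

E = V/d = 399 / 3.51×10⁻⁴ = 1.14×10⁶ V/m.
u = ½κε₀E² = ½ × 21.7 × 8.85×10⁻¹² × (1.14×10⁶)² = 1.24×10² J/m³.

u ≈ 124 J/m³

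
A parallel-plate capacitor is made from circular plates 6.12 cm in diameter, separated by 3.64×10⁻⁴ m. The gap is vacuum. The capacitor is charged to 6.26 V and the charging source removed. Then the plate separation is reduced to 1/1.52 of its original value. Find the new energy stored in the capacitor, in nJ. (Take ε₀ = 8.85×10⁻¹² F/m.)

0.922 nJ

A = π(6.12/2 cm)² = 2.94×10⁻³ m².
Initially C₁ = ε₀A/d = 8.85×10⁻¹² × 2.94×10⁻³ / 3.64×10⁻⁴ = 7.15×10⁻¹¹ F.
U₁ = 1.40×10⁻⁹ J.
Isolated ⇒ Q is held fixed. C₂ = 1.52 C₁ and U = Q²/(2C), so U₂/U₁ = C₁/C₂ = 0.658.
U₂ = 0.658 × 1.40×10⁻⁹ = 9.22×10⁻¹⁰ J.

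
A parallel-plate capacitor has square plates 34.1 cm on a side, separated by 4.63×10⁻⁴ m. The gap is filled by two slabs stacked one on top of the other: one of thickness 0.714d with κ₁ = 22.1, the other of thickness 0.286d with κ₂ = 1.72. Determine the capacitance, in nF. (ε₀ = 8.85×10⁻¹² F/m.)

C ≈ 11.2 nF

A = (34.1 cm)² = 0.116 m².
Stacked slabs ⇒ two capacitors in series, each with the full plate area.
C₁ = κ₁ε₀A/d₁ = 22.1 × 8.85×10⁻¹² × 0.116 / 3.31×10⁻⁴ = 6.88×10⁻⁸ F.
C₂ = κ₂ε₀A/d₂ = 1.72 × 8.85×10⁻¹² × 0.116 / 1.32×10⁻⁴ = 1.34×10⁻⁸ F.
C = (1/C₁ + 1/C₂)⁻¹ = 1.12×10⁻⁸ F.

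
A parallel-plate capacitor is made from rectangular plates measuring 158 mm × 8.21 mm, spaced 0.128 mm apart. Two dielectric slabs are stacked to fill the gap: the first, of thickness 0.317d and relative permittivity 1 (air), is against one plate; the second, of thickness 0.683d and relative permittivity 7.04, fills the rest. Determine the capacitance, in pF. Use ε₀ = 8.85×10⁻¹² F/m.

A = 158 × 8.21 mm² = 1.30×10⁻³ m².
Stacked slabs ⇒ two capacitors in series, each with the full plate area.
C₁ = κ₁ε₀A/d₁ = 1.00 × 8.85×10⁻¹² × 1.30×10⁻³ / 4.06×10⁻⁵ = 2.83×10⁻¹⁰ F.
C₂ = κ₂ε₀A/d₂ = 7.04 × 8.85×10⁻¹² × 1.30×10⁻³ / 8.74×10⁻⁵ = 9.24×10⁻¹⁰ F.
C = (1/C₁ + 1/C₂)⁻¹ = 2.17×10⁻¹⁰ F.

C ≈ 217 pF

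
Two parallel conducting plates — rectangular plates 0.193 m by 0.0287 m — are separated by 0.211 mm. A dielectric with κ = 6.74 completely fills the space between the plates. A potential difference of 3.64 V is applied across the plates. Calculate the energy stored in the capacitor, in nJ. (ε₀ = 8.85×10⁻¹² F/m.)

10.4 nJ

A = 0.193 × 0.0287 m² = 5.54×10⁻³ m².
C = κε₀A/d = 6.74 × 8.85×10⁻¹² × 5.54×10⁻³ / 2.11×10⁻⁴ = 1.57×10⁻⁹ F.
U = ½CV² = ½ × 1.57×10⁻⁹ × (3.64)² = 1.04×10⁻⁸ J.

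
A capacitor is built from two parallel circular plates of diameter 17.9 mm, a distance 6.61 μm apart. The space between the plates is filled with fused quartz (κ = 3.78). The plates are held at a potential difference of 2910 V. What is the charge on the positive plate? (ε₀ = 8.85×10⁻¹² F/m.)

A = π(17.9/2 mm)² = 2.52×10⁻⁴ m².
C = κε₀A/d = 3.78 × 8.85×10⁻¹² × 2.52×10⁻⁴ / 6.61×10⁻⁶ = 1.27×10⁻⁹ F.
Q = CV = 1.27×10⁻⁹ × 2910 = 3.71×10⁻⁶ C.

3.71 μC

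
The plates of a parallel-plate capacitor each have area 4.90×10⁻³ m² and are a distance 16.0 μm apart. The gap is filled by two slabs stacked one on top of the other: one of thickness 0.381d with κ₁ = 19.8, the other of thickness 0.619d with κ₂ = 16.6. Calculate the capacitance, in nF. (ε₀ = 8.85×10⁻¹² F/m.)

Stacked slabs ⇒ two capacitors in series, each with the full plate area.
C₁ = κ₁ε₀A/d₁ = 19.8 × 8.85×10⁻¹² × 4.90×10⁻³ / 6.10×10⁻⁶ = 1.41×10⁻⁷ F.
C₂ = κ₂ε₀A/d₂ = 16.6 × 8.85×10⁻¹² × 4.90×10⁻³ / 9.90×10⁻⁶ = 7.27×10⁻⁸ F.
C = (1/C₁ + 1/C₂)⁻¹ = 4.79×10⁻⁸ F.

C ≈ 47.9 nF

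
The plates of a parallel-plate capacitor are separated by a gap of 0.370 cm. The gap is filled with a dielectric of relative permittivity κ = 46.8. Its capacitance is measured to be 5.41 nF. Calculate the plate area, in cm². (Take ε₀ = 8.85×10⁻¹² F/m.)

A ≈ 483 cm²

A = Cd/(κε₀) = 5.41×10⁻⁹ × 3.70×10⁻³ / (46.8 × 8.85×10⁻¹²) = 4.83×10⁻² m².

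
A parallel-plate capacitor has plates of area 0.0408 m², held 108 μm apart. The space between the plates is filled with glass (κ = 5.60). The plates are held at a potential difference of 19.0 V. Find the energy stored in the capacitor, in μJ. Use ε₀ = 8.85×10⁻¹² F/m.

U ≈ 3.38 μJ

C = κε₀A/d = 5.60 × 8.85×10⁻¹² × 4.08×10⁻² / 1.08×10⁻⁴ = 1.87×10⁻⁸ F.
U = ½CV² = ½ × 1.87×10⁻⁸ × (19.0)² = 3.38×10⁻⁶ J.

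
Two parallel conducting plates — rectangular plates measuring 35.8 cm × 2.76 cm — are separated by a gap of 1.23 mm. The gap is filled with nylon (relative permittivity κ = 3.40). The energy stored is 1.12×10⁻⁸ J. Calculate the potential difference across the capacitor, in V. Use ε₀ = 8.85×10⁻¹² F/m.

A = 35.8 × 2.76 cm² = 9.88×10⁻³ m².
C = κε₀A/d = 3.40 × 8.85×10⁻¹² × 9.88×10⁻³ / 1.23×10⁻³ = 2.42×10⁻¹⁰ F.
V = √(2U/C) = √(2 × 1.12×10⁻⁸ / 2.42×10⁻¹⁰) = 9.63 V.

V ≈ 9.63 V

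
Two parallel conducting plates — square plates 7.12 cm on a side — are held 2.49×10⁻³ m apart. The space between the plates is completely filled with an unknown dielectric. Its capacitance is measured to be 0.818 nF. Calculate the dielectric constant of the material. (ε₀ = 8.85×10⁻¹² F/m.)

A = (7.12 cm)² = 5.07×10⁻³ m².
κ = Cd/(ε₀A) = 8.18×10⁻¹⁰ × 2.49×10⁻³ / (8.85×10⁻¹² × 5.07×10⁻³) = 45.4.

κ ≈ 45.4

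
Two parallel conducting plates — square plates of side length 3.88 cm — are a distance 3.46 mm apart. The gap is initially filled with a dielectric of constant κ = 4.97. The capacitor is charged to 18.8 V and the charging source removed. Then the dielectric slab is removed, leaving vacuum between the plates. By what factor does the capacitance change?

0.201

C = κε₀A/d scales with κ, so C₂/C₁ = 1/κ = 1/4.97 = 0.201.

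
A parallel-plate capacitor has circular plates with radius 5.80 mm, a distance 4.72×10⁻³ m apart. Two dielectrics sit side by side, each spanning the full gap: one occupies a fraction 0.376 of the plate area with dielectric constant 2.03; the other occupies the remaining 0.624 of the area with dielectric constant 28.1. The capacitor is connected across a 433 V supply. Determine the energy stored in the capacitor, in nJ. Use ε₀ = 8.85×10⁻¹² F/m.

A = π(5.80 mm)² = 1.06×10⁻⁴ m².
Side-by-side slabs ⇒ two capacitors in parallel, each spanning the full gap.
C₁ = κ₁ε₀A₁/d = 2.03 × 8.85×10⁻¹² × 3.97×10⁻⁵ / 4.72×10⁻³ = 1.51×10⁻¹³ F.
C₂ = κ₂ε₀A₂/d = 28.1 × 8.85×10⁻¹² × 6.59×10⁻⁵ / 4.72×10⁻³ = 3.47×10⁻¹² F.
C = C₁ + C₂ = 3.63×10⁻¹² F.
U = ½CV² = ½ × 3.63×10⁻¹² × (433)² = 3.40×10⁻⁷ J.

U ≈ 340 nJ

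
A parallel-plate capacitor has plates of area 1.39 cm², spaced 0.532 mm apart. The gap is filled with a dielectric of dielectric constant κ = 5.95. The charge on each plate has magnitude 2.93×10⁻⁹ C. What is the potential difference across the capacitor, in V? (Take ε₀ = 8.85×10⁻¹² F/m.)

A = 1.39 cm² = 1.39×10⁻⁴ m².
C = κε₀A/d = 5.95 × 8.85×10⁻¹² × 1.39×10⁻⁴ / 5.32×10⁻⁴ = 1.38×10⁻¹¹ F.
V = Q/C = 2.93×10⁻⁹ / 1.38×10⁻¹¹ = 2.13×10² V.

V ≈ 213 V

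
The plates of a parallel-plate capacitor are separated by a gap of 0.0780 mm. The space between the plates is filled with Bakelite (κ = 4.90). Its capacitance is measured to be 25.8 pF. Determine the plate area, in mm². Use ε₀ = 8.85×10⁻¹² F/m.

A = Cd/(κε₀) = 2.58×10⁻¹¹ × 7.80×10⁻⁵ / (4.90 × 8.85×10⁻¹²) = 4.64×10⁻⁵ m².

46.4 mm²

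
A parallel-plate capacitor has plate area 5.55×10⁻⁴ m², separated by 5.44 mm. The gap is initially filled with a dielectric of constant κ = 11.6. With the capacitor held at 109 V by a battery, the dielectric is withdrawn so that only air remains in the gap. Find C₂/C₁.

C = κε₀A/d scales with κ, so C₂/C₁ = 1/κ = 1/11.6 = 0.0862.

0.0862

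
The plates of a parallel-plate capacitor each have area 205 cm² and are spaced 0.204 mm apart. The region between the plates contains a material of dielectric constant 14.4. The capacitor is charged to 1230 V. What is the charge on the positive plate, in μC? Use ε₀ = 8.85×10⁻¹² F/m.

A = 205 cm² = 2.05×10⁻² m².
C = κε₀A/d = 14.4 × 8.85×10⁻¹² × 2.05×10⁻² / 2.04×10⁻⁴ = 1.28×10⁻⁸ F.
Q = CV = 1.28×10⁻⁸ × 1230 = 1.58×10⁻⁵ C.

Q ≈ 15.8 μC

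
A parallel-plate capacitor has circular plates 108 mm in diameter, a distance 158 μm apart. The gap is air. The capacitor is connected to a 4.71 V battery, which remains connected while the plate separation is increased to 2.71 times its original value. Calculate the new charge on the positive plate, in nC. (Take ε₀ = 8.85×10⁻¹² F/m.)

A = π(108/2 mm)² = 9.16×10⁻³ m².
Initially C₁ = ε₀A/d = 8.85×10⁻¹² × 9.16×10⁻³ / 1.58×10⁻⁴ = 5.13×10⁻¹⁰ F.
Q₁ = 2.42×10⁻⁹ C.
Battery connected ⇒ V is held fixed. C₂ = 0.369 C₁ and Q = CV, so Q₂/Q₁ = C₂/C₁ = 0.369.
Q₂ = 0.369 × 2.42×10⁻⁹ = 8.92×10⁻¹⁰ C.

Q ≈ 0.892 nC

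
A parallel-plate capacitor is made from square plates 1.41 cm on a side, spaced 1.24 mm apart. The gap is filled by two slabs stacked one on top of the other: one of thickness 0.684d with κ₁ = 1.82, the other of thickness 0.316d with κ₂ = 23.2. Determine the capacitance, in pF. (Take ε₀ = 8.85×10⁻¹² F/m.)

A = (1.41 cm)² = 1.99×10⁻⁴ m².
Stacked slabs ⇒ two capacitors in series, each with the full plate area.
C₁ = κ₁ε₀A/d₁ = 1.82 × 8.85×10⁻¹² × 1.99×10⁻⁴ / 8.48×10⁻⁴ = 3.78×10⁻¹² F.
C₂ = κ₂ε₀A/d₂ = 23.2 × 8.85×10⁻¹² × 1.99×10⁻⁴ / 3.92×10⁻⁴ = 1.04×10⁻¹⁰ F.
C = (1/C₁ + 1/C₂)⁻¹ = 3.64×10⁻¹² F.

C ≈ 3.64 pF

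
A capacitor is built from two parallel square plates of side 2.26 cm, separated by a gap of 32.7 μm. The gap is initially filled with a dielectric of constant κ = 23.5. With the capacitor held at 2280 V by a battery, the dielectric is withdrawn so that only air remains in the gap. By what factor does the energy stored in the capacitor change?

Battery connected ⇒ V is held fixed.
C₂ = 0.0426 C₁ and U = ½CV², so U₂/U₁ = C₂/C₁ = 0.0426.

0.0426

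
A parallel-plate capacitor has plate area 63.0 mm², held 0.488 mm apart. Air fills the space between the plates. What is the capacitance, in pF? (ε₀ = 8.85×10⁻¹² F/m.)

A = 63.0 mm² = 6.30×10⁻⁵ m².
C = ε₀A/d = 8.85×10⁻¹² × 6.30×10⁻⁵ / 4.88×10⁻⁴ = 1.14×10⁻¹² F.

1.14 pF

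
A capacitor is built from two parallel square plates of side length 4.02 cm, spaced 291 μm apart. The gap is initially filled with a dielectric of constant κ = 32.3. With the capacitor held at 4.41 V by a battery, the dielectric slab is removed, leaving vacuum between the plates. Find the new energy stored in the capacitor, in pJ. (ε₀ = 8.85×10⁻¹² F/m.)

A = (4.02 cm)² = 1.62×10⁻³ m².
Initially C₁ = κε₀A/d = 32.3 × 8.85×10⁻¹² × 1.62×10⁻³ / 2.91×10⁻⁴ = 1.59×10⁻⁹ F.
U₁ = 1.54×10⁻⁸ J.
Battery connected ⇒ V is held fixed. C₂ = 0.0310 C₁ and U = ½CV², so U₂/U₁ = C₂/C₁ = 0.0310.
U₂ = 0.0310 × 1.54×10⁻⁸ = 4.78×10⁻¹⁰ J.

478 pJ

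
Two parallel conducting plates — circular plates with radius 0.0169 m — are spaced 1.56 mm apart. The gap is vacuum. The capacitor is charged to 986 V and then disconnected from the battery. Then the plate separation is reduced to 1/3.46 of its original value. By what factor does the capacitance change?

C = ε₀A/d scales as 1/d, so C₂/C₁ = d₁/d₂ = 3.46.

3.46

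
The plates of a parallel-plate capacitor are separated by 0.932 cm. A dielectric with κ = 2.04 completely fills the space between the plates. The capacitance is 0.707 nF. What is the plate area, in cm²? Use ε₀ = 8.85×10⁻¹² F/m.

A = Cd/(κε₀) = 7.07×10⁻¹⁰ × 9.32×10⁻³ / (2.04 × 8.85×10⁻¹²) = 0.365 m².

A ≈ 3650 cm²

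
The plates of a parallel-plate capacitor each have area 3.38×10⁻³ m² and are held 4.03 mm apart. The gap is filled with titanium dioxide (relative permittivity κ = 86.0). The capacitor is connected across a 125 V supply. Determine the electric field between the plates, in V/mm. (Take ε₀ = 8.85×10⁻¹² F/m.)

E = V/d = 125 / 4.03×10⁻³ = 3.10×10⁴ V/m.

E ≈ 31.0 V/mm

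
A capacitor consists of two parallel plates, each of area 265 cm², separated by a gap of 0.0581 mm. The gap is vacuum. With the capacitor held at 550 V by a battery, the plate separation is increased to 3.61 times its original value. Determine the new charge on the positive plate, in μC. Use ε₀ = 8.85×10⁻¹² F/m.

Q ≈ 0.615 μC

A = 265 cm² = 2.65×10⁻² m².
Initially C₁ = ε₀A/d = 8.85×10⁻¹² × 2.65×10⁻² / 5.81×10⁻⁵ = 4.04×10⁻⁹ F.
Q₁ = 2.22×10⁻⁶ C.
Battery connected ⇒ V is held fixed. C₂ = 0.277 C₁ and Q = CV, so Q₂/Q₁ = C₂/C₁ = 0.277.
Q₂ = 0.277 × 2.22×10⁻⁶ = 6.15×10⁻⁷ C.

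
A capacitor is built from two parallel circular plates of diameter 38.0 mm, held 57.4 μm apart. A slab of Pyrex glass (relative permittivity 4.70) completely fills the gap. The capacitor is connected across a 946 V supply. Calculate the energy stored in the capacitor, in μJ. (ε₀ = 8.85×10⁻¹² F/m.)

A = π(38.0/2 mm)² = 1.13×10⁻³ m².
C = κε₀A/d = 4.70 × 8.85×10⁻¹² × 1.13×10⁻³ / 5.74×10⁻⁵ = 8.22×10⁻¹⁰ F.
U = ½CV² = ½ × 8.22×10⁻¹⁰ × (946)² = 3.68×10⁻⁴ J.

U ≈ 368 μJ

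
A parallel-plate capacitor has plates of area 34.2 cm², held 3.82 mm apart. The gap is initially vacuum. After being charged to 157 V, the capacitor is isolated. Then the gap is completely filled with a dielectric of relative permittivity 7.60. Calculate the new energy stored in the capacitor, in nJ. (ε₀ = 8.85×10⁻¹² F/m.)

12.8 nJ

A = 34.2 cm² = 3.42×10⁻³ m².
Initially C₁ = ε₀A/d = 8.85×10⁻¹² × 3.42×10⁻³ / 3.82×10⁻³ = 7.92×10⁻¹² F.
U₁ = 9.77×10⁻⁸ J.
Isolated ⇒ Q is held fixed. C₂ = 7.60 C₁ and U = Q²/(2C), so U₂/U₁ = C₁/C₂ = 0.132.
U₂ = 0.132 × 9.77×10⁻⁸ = 1.28×10⁻⁸ J.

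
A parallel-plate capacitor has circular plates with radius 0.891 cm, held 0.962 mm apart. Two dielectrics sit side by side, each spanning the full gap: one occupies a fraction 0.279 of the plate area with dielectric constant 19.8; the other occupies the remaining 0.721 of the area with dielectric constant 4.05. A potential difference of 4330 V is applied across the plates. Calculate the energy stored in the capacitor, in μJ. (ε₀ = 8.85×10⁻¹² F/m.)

A = π(0.891 cm)² = 2.49×10⁻⁴ m².
Side-by-side slabs ⇒ two capacitors in parallel, each spanning the full gap.
C₁ = κ₁ε₀A₁/d = 19.8 × 8.85×10⁻¹² × 6.96×10⁻⁵ / 9.62×10⁻⁴ = 1.27×10⁻¹¹ F.
C₂ = κ₂ε₀A₂/d = 4.05 × 8.85×10⁻¹² × 1.80×10⁻⁴ / 9.62×10⁻⁴ = 6.70×10⁻¹² F.
C = C₁ + C₂ = 1.94×10⁻¹¹ F.
U = ½CV² = ½ × 1.94×10⁻¹¹ × (4330)² = 1.82×10⁻⁴ J.

U ≈ 182 μJ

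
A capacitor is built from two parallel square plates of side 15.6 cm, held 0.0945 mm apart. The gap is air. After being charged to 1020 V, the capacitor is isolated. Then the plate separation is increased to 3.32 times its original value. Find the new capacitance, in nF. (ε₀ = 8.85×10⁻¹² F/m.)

0.686 nF

A = (15.6 cm)² = 2.43×10⁻² m².
Initially C₁ = ε₀A/d = 8.85×10⁻¹² × 2.43×10⁻² / 9.45×10⁻⁵ = 2.28×10⁻⁹ F.
C = ε₀A/d scales as 1/d, so C₂/C₁ = d₁/d₂ = 1/3.32 = 0.301.
C₂ = 0.301 × 2.28×10⁻⁹ = 6.86×10⁻¹⁰ F.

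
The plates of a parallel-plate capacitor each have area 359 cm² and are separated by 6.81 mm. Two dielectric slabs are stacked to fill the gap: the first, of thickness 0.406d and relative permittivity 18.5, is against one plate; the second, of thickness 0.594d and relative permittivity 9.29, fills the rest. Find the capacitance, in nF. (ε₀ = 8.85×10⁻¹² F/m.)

C ≈ 0.543 nF

A = 359 cm² = 3.59×10⁻² m².
Stacked slabs ⇒ two capacitors in series, each with the full plate area.
C₁ = κ₁ε₀A/d₁ = 18.5 × 8.85×10⁻¹² × 3.59×10⁻² / 2.76×10⁻³ = 2.13×10⁻⁹ F.
C₂ = κ₂ε₀A/d₂ = 9.29 × 8.85×10⁻¹² × 3.59×10⁻² / 4.05×10⁻³ = 7.30×10⁻¹⁰ F.
C = (1/C₁ + 1/C₂)⁻¹ = 5.43×10⁻¹⁰ F.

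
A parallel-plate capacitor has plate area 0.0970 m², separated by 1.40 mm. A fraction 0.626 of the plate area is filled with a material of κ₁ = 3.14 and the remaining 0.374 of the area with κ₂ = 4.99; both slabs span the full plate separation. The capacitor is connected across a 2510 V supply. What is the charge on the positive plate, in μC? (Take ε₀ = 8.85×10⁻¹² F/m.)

Side-by-side slabs ⇒ two capacitors in parallel, each spanning the full gap.
C₁ = κ₁ε₀A₁/d = 3.14 × 8.85×10⁻¹² × 6.07×10⁻² / 1.40×10⁻³ = 1.21×10⁻⁹ F.
C₂ = κ₂ε₀A₂/d = 4.99 × 8.85×10⁻¹² × 3.63×10⁻² / 1.40×10⁻³ = 1.14×10⁻⁹ F.
C = C₁ + C₂ = 2.35×10⁻⁹ F.
Q = CV = 2.35×10⁻⁹ × 2510 = 5.90×10⁻⁶ C.

5.90 μC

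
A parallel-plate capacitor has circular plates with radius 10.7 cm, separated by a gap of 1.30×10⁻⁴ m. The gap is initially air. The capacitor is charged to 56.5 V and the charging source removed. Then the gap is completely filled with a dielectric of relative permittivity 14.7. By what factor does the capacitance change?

C = κε₀A/d scales with κ, so C₂/C₁ = κ = 14.7.

14.7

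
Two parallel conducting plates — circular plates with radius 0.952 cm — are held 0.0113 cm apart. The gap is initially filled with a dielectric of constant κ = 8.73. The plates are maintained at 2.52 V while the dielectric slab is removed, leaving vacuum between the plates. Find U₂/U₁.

0.115

Battery connected ⇒ V is held fixed.
C₂ = 0.115 C₁ and U = ½CV², so U₂/U₁ = C₂/C₁ = 0.115.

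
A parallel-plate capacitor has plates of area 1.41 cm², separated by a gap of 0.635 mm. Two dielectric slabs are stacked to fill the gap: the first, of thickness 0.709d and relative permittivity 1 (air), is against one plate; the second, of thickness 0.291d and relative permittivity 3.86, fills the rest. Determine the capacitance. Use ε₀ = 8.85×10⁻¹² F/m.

A = 1.41 cm² = 1.41×10⁻⁴ m².
Stacked slabs ⇒ two capacitors in series, each with the full plate area.
C₁ = κ₁ε₀A/d₁ = 1.00 × 8.85×10⁻¹² × 1.41×10⁻⁴ / 4.50×10⁻⁴ = 2.77×10⁻¹² F.
C₂ = κ₂ε₀A/d₂ = 3.86 × 8.85×10⁻¹² × 1.41×10⁻⁴ / 1.85×10⁻⁴ = 2.61×10⁻¹¹ F.
C = (1/C₁ + 1/C₂)⁻¹ = 2.51×10⁻¹² F.

C ≈ 2.51 pF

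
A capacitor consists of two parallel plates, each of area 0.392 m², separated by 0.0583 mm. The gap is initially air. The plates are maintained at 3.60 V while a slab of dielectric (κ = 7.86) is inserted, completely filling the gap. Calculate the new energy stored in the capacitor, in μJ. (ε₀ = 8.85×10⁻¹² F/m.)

U ≈ 3.03 μJ

Initially C₁ = ε₀A/d = 8.85×10⁻¹² × 0.392 / 5.83×10⁻⁵ = 5.95×10⁻⁸ F.
U₁ = 3.86×10⁻⁷ J.
Battery connected ⇒ V is held fixed. C₂ = 7.86 C₁ and U = ½CV², so U₂/U₁ = C₂/C₁ = 7.86.
U₂ = 7.86 × 3.86×10⁻⁷ = 3.03×10⁻⁶ J.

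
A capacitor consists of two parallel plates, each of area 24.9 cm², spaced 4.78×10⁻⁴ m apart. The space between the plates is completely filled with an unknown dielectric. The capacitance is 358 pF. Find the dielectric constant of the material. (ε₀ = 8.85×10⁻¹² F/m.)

7.77

A = 24.9 cm² = 2.49×10⁻³ m².
κ = Cd/(ε₀A) = 3.58×10⁻¹⁰ × 4.78×10⁻⁴ / (8.85×10⁻¹² × 2.49×10⁻³) = 7.77.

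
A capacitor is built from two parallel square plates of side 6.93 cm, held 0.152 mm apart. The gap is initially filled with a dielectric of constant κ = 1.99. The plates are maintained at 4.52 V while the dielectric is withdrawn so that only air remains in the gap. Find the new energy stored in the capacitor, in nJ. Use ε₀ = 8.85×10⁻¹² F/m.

A = (6.93 cm)² = 4.80×10⁻³ m².
Initially C₁ = κε₀A/d = 1.99 × 8.85×10⁻¹² × 4.80×10⁻³ / 1.52×10⁻⁴ = 5.56×10⁻¹⁰ F.
U₁ = 5.68×10⁻⁹ J.
Battery connected ⇒ V is held fixed. C₂ = 0.503 C₁ and U = ½CV², so U₂/U₁ = C₂/C₁ = 0.503.
U₂ = 0.503 × 5.68×10⁻⁹ = 2.86×10⁻⁹ J.

2.86 nJ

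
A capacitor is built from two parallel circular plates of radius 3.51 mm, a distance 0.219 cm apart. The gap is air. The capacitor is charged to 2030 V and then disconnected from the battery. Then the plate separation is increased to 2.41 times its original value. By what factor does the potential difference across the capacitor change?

Isolated ⇒ Q is held fixed.
C₂ = 0.415 C₁ and V = Q/C, so V₂/V₁ = C₁/C₂ = 2.41.

2.41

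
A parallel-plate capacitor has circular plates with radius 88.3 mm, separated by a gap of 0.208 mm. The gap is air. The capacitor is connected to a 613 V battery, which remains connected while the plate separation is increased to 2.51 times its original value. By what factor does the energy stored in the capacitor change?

Battery connected ⇒ V is held fixed.
C₂ = 0.398 C₁ and U = ½CV², so U₂/U₁ = C₂/C₁ = 0.398.

U₂/U₁ ≈ 0.398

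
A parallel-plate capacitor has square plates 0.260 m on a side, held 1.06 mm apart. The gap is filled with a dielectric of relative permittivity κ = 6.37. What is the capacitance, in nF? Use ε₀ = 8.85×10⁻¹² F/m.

C ≈ 3.60 nF

A = (0.260 m)² = 6.76×10⁻² m².
C = κε₀A/d = 6.37 × 8.85×10⁻¹² × 6.76×10⁻² / 1.06×10⁻³ = 3.60×10⁻⁹ F.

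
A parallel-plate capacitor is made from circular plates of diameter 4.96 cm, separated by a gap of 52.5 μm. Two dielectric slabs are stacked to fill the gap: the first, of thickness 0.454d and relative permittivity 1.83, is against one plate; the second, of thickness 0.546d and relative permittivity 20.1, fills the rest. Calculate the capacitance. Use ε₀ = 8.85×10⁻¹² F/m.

A = π(4.96/2 cm)² = 1.93×10⁻³ m².
Stacked slabs ⇒ two capacitors in series, each with the full plate area.
C₁ = κ₁ε₀A/d₁ = 1.83 × 8.85×10⁻¹² × 1.93×10⁻³ / 2.38×10⁻⁵ = 1.31×10⁻⁹ F.
C₂ = κ₂ε₀A/d₂ = 20.1 × 8.85×10⁻¹² × 1.93×10⁻³ / 2.87×10⁻⁵ = 1.20×10⁻⁸ F.
C = (1/C₁ + 1/C₂)⁻¹ = 1.18×10⁻⁹ F.

C ≈ 1.18 nF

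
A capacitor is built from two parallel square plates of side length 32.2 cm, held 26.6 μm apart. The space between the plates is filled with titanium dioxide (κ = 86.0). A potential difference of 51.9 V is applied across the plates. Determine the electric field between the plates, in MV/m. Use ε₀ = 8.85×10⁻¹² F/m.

E = V/d = 51.9 / 2.66×10⁻⁵ = 1.95×10⁶ V/m.

E ≈ 1.95 MV/m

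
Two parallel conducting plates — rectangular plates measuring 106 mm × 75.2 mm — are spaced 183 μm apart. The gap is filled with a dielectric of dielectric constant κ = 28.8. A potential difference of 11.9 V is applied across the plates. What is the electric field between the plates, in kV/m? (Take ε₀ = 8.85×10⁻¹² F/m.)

E = V/d = 11.9 / 1.83×10⁻⁴ = 6.50×10⁴ V/m.

E ≈ 65.0 kV/m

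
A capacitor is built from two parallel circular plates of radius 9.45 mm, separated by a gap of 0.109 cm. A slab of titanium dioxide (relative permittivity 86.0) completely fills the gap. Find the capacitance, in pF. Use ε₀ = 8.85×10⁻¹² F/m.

196 pF

A = π(9.45 mm)² = 2.81×10⁻⁴ m².
C = κε₀A/d = 86.0 × 8.85×10⁻¹² × 2.81×10⁻⁴ / 1.09×10⁻³ = 1.96×10⁻¹⁰ F.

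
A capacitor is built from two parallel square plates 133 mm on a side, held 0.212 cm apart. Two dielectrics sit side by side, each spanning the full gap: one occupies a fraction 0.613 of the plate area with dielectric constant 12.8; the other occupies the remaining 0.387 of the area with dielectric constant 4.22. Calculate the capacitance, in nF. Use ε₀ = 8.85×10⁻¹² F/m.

A = (133 mm)² = 1.77×10⁻² m².
Side-by-side slabs ⇒ two capacitors in parallel, each spanning the full gap.
C₁ = κ₁ε₀A₁/d = 12.8 × 8.85×10⁻¹² × 1.08×10⁻² / 2.12×10⁻³ = 5.79×10⁻¹⁰ F.
C₂ = κ₂ε₀A₂/d = 4.22 × 8.85×10⁻¹² × 6.85×10⁻³ / 2.12×10⁻³ = 1.21×10⁻¹⁰ F.
C = C₁ + C₂ = 7.00×10⁻¹⁰ F.

C ≈ 0.700 nF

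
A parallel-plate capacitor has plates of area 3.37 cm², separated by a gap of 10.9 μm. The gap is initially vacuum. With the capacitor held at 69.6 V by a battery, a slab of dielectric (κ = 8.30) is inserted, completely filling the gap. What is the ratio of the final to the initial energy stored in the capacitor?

Battery connected ⇒ V is held fixed.
C₂ = 8.30 C₁ and U = ½CV², so U₂/U₁ = C₂/C₁ = 8.30.

8.30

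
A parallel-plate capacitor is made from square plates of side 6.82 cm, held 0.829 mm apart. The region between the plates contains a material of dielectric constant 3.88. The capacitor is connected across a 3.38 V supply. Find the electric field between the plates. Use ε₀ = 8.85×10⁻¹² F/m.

E ≈ 4.08 V/mm

E = V/d = 3.38 / 8.29×10⁻⁴ = 4.08×10³ V/m.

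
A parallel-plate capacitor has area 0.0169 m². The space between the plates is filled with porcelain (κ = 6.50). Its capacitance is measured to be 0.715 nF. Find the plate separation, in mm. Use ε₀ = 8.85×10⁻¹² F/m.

d = κε₀A/C = 6.50 × 8.85×10⁻¹² × 1.69×10⁻² / 7.15×10⁻¹⁰ = 1.36×10⁻³ m.

1.36 mm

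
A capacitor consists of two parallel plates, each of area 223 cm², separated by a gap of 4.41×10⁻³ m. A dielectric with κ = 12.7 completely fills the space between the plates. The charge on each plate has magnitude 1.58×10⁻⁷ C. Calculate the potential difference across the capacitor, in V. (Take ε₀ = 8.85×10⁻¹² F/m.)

A = 223 cm² = 2.23×10⁻² m².
C = κε₀A/d = 12.7 × 8.85×10⁻¹² × 2.23×10⁻² / 4.41×10⁻³ = 5.68×10⁻¹⁰ F.
V = Q/C = 1.58×10⁻⁷ / 5.68×10⁻¹⁰ = 2.78×10² V.

278 V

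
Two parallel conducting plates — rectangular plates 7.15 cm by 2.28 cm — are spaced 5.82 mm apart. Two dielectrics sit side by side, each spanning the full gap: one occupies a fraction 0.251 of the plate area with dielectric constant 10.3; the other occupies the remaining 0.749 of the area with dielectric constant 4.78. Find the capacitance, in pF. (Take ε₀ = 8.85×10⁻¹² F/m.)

C ≈ 15.3 pF

A = 7.15 × 2.28 cm² = 1.63×10⁻³ m².
Side-by-side slabs ⇒ two capacitors in parallel, each spanning the full gap.
C₁ = κ₁ε₀A₁/d = 10.3 × 8.85×10⁻¹² × 4.09×10⁻⁴ / 5.82×10⁻³ = 6.41×10⁻¹² F.
C₂ = κ₂ε₀A₂/d = 4.78 × 8.85×10⁻¹² × 1.22×10⁻³ / 5.82×10⁻³ = 8.88×10⁻¹² F.
C = C₁ + C₂ = 1.53×10⁻¹¹ F.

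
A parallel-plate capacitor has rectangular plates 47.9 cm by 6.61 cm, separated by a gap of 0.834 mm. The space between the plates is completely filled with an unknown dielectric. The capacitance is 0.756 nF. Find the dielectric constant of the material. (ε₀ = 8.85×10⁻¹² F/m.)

2.25

A = 47.9 × 6.61 cm² = 3.17×10⁻² m².
κ = Cd/(ε₀A) = 7.56×10⁻¹⁰ × 8.34×10⁻⁴ / (8.85×10⁻¹² × 3.17×10⁻²) = 2.25.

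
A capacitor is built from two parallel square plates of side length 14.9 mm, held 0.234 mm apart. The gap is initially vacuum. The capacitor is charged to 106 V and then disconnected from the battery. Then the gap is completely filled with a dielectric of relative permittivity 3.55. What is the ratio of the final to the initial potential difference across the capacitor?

Isolated ⇒ Q is held fixed.
C₂ = 3.55 C₁ and V = Q/C, so V₂/V₁ = C₁/C₂ = 0.282.

0.282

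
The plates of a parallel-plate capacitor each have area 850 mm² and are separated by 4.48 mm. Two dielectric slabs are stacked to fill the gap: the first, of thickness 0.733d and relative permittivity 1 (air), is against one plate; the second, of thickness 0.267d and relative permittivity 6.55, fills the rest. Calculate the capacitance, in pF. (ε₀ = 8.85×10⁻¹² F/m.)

A = 850 mm² = 8.50×10⁻⁴ m².
Stacked slabs ⇒ two capacitors in series, each with the full plate area.
C₁ = κ₁ε₀A/d₁ = 1.00 × 8.85×10⁻¹² × 8.50×10⁻⁴ / 3.28×10⁻³ = 2.29×10⁻¹² F.
C₂ = κ₂ε₀A/d₂ = 6.55 × 8.85×10⁻¹² × 8.50×10⁻⁴ / 1.20×10⁻³ = 4.12×10⁻¹¹ F.
C = (1/C₁ + 1/C₂)⁻¹ = 2.17×10⁻¹² F.

2.17 pF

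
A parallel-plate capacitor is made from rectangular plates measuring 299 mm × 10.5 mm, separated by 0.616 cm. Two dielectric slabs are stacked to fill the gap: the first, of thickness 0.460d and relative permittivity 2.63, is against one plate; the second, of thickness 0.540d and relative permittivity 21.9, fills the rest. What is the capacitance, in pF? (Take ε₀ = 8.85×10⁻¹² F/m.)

A = 299 × 10.5 mm² = 3.14×10⁻³ m².
Stacked slabs ⇒ two capacitors in series, each with the full plate area.
C₁ = κ₁ε₀A/d₁ = 2.63 × 8.85×10⁻¹² × 3.14×10⁻³ / 2.83×10⁻³ = 2.58×10⁻¹¹ F.
C₂ = κ₂ε₀A/d₂ = 21.9 × 8.85×10⁻¹² × 3.14×10⁻³ / 3.33×10⁻³ = 1.83×10⁻¹⁰ F.
C = (1/C₁ + 1/C₂)⁻¹ = 2.26×10⁻¹¹ F.

22.6 pF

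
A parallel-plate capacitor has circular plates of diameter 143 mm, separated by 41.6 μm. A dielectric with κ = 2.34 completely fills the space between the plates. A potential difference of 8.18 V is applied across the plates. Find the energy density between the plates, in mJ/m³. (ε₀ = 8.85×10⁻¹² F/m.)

E = V/d = 8.18 / 4.16×10⁻⁵ = 1.97×10⁵ V/m.
u = ½κε₀E² = ½ × 2.34 × 8.85×10⁻¹² × (1.97×10⁵)² = 0.400 J/m³.

u ≈ 400 mJ/m³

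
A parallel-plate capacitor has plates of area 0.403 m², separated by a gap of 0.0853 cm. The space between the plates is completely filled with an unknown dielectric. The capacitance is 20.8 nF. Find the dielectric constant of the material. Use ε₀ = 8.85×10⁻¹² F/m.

κ ≈ 4.97

κ = Cd/(ε₀A) = 2.08×10⁻⁸ × 8.53×10⁻⁴ / (8.85×10⁻¹² × 0.403) = 4.97.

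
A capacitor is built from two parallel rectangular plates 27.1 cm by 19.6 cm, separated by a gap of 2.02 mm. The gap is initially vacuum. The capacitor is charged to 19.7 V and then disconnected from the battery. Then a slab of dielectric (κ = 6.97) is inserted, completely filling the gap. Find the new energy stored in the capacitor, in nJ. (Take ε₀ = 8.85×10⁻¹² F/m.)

6.48 nJ

A = 27.1 × 19.6 cm² = 5.31×10⁻² m².
Initially C₁ = ε₀A/d = 8.85×10⁻¹² × 5.31×10⁻² / 2.02×10⁻³ = 2.33×10⁻¹⁰ F.
U₁ = 4.52×10⁻⁸ J.
Isolated ⇒ Q is held fixed. C₂ = 6.97 C₁ and U = Q²/(2C), so U₂/U₁ = C₁/C₂ = 0.143.
U₂ = 0.143 × 4.52×10⁻⁸ = 6.48×10⁻⁹ J.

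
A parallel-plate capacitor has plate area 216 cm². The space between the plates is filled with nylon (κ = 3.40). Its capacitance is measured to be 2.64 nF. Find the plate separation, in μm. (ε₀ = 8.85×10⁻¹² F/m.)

A = 216 cm² = 2.16×10⁻² m².
d = κε₀A/C = 3.40 × 8.85×10⁻¹² × 2.16×10⁻² / 2.64×10⁻⁹ = 2.46×10⁻⁴ m.

246 μm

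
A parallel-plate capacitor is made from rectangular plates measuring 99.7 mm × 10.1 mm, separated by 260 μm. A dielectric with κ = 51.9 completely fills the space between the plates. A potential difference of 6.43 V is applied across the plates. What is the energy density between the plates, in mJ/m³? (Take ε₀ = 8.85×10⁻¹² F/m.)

E = V/d = 6.43 / 2.60×10⁻⁴ = 2.47×10⁴ V/m.
u = ½κε₀E² = ½ × 51.9 × 8.85×10⁻¹² × (2.47×10⁴)² = 0.140 J/m³.

140 mJ/m³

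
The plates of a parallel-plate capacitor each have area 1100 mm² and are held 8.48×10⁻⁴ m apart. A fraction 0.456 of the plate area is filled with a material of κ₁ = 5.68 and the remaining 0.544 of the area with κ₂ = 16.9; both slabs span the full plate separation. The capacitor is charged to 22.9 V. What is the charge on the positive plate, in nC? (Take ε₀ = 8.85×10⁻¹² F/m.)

3.10 nC

A = 1100 mm² = 1.10×10⁻³ m².
Side-by-side slabs ⇒ two capacitors in parallel, each spanning the full gap.
C₁ = κ₁ε₀A₁/d = 5.68 × 8.85×10⁻¹² × 5.02×10⁻⁴ / 8.48×10⁻⁴ = 2.97×10⁻¹¹ F.
C₂ = κ₂ε₀A₂/d = 16.9 × 8.85×10⁻¹² × 5.98×10⁻⁴ / 8.48×10⁻⁴ = 1.06×10⁻¹⁰ F.
C = C₁ + C₂ = 1.35×10⁻¹⁰ F.
Q = CV = 1.35×10⁻¹⁰ × 22.9 = 3.10×10⁻⁹ C.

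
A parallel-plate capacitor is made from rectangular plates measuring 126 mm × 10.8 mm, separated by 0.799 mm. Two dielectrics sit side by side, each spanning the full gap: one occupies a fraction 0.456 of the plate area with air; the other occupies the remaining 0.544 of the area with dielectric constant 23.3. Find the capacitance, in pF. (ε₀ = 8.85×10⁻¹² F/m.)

C ≈ 198 pF

A = 126 × 10.8 mm² = 1.36×10⁻³ m².
Side-by-side slabs ⇒ two capacitors in parallel, each spanning the full gap.
C₁ = κ₁ε₀A₁/d = 1.00 × 8.85×10⁻¹² × 6.21×10⁻⁴ / 7.99×10⁻⁴ = 6.87×10⁻¹² F.
C₂ = κ₂ε₀A₂/d = 23.3 × 8.85×10⁻¹² × 7.40×10⁻⁴ / 7.99×10⁻⁴ = 1.91×10⁻¹⁰ F.
C = C₁ + C₂ = 1.98×10⁻¹⁰ F.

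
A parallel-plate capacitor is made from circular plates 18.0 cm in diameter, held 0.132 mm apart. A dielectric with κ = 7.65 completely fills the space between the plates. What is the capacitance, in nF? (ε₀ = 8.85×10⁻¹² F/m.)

13.1 nF

A = π(18.0/2 cm)² = 2.54×10⁻² m².
C = κε₀A/d = 7.65 × 8.85×10⁻¹² × 2.54×10⁻² / 1.32×10⁻⁴ = 1.31×10⁻⁸ F.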